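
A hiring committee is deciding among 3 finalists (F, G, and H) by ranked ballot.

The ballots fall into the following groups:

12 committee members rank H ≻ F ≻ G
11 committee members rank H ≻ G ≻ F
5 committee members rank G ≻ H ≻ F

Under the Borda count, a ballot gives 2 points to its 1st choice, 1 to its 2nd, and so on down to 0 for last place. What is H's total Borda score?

51

Borda scores:
  F: 12·1 + 11·0 + 5·0 = 12
  G: 12·0 + 11·1 + 5·2 = 21
  H: 12·2 + 11·2 + 5·1 = 51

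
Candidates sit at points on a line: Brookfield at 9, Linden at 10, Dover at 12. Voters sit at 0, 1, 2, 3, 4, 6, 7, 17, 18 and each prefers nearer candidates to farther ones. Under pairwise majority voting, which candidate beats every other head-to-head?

With single-peaked preferences on a line, the Condorcet winner is the candidate closest to the median voter.
The median voter (position 4) is closest to Brookfield at 9.
Check: Brookfield vs Linden — voters closer to Brookfield: 7 of 9.

Brookfield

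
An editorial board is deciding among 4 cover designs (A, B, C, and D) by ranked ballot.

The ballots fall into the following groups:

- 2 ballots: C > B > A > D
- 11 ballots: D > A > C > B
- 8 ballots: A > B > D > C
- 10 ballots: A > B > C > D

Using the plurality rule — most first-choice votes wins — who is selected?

First-place vote totals:
  A: 18
  B: 0
  C: 2
  D: 11
A has the most first-place votes.

A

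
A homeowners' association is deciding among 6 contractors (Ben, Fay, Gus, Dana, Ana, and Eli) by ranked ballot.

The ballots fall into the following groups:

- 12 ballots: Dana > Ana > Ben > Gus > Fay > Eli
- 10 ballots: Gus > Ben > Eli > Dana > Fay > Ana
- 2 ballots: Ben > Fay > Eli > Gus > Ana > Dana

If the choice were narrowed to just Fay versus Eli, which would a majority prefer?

Ballots ranking Fay above Eli: 12+2 = 14.
Ballots ranking Eli above Fay: 10.
Fay wins the head-to-head, 14–10.

Fay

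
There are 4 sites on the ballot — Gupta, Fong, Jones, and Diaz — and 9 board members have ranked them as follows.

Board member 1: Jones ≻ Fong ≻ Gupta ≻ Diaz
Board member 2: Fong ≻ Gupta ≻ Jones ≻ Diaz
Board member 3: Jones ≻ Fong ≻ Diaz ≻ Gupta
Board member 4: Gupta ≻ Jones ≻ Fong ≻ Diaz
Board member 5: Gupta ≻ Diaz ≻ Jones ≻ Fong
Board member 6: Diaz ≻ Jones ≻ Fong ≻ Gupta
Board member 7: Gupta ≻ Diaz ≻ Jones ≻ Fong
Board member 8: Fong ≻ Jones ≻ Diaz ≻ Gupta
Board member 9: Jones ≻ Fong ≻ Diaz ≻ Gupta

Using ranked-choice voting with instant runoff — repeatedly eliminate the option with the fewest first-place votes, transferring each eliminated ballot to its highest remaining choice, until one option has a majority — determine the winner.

Round 1: Gupta 3, Jones 3, Fong 2, Diaz 1. Diaz has the fewest and is eliminated.
Round 2: Jones 4, Gupta 3, Fong 2. Fong has the fewest and is eliminated.
Round 3: Jones 5, Gupta 4. Jones has a majority.

Jones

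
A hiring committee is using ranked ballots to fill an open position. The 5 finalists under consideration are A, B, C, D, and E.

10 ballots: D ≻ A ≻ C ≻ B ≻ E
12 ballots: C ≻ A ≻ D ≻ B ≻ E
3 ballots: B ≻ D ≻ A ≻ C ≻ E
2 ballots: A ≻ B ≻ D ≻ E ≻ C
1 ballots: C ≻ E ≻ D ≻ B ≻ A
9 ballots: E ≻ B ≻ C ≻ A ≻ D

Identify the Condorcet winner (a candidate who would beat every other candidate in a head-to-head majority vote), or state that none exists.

Head-to-head results (37 voters total):
A vs B: A wins 24–13.
A vs C: C wins 22–15.
A vs D: A wins 23–14.
A vs E: A wins 27–10.
B vs C: C wins 23–14.
B vs D: D wins 23–14.
B vs E: B wins 27–10.
C vs D: C wins 22–15.
C vs E: C wins 26–11.
D vs E: D wins 27–10.
C beats each rival — A (22–15), B (23–14), D (22–15), E (26–11) — so C is the Condorcet winner.

C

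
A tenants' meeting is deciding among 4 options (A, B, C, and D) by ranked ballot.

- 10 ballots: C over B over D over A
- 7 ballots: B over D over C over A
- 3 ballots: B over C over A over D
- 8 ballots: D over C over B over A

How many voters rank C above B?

18

Ballots ranking C above B: 10+8 = 18.
Ballots ranking B above C: 7+3 = 10.
So 18 of 28 voters prefer C to B.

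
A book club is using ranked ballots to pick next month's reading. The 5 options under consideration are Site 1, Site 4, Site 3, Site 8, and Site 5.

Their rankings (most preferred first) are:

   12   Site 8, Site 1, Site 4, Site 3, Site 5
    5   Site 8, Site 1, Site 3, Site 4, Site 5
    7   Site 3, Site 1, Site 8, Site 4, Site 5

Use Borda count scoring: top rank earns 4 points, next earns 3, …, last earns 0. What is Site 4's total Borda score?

Borda scores:
  Site 1: 12·3 + 5·3 + 7·3 = 72
  Site 4: 12·2 + 5·1 + 7·1 = 36
  Site 3: 12·1 + 5·2 + 7·4 = 50
  Site 8: 12·4 + 5·4 + 7·2 = 82
  Site 5: 12·0 + 5·0 + 7·0 = 0

36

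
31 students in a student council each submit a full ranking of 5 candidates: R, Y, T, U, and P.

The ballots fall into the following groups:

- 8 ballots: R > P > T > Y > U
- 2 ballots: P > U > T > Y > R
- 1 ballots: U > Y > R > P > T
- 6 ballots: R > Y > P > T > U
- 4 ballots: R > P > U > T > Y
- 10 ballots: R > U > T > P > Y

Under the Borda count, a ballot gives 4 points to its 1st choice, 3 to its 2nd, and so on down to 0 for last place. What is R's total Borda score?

Borda scores:
  R: 8·4 + 2·0 + 2 + 6·4 + 4·4 + 10·4 = 114
  Y: 8·1 + 2·1 + 3 + 6·3 + 4·0 + 10·0 = 31
  T: 8·2 + 2·2 + 0 + 6·1 + 4·1 + 10·2 = 50
  U: 8·0 + 2·3 + 4 + 6·0 + 4·2 + 10·3 = 48
  P: 8·3 + 2·4 + 1 + 6·2 + 4·3 + 10·1 = 67

114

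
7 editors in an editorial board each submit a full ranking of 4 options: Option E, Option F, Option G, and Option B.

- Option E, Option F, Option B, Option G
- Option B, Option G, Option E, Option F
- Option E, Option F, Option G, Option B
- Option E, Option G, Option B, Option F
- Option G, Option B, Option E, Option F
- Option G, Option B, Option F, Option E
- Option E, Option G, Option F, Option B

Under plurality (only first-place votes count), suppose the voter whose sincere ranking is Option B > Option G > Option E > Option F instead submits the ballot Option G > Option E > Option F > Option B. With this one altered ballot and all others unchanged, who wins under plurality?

Option E

First-place totals with the altered ballot: Option E 4, Option F 0, Option G 3, Option B 0.
The winner is unchanged: still Option E.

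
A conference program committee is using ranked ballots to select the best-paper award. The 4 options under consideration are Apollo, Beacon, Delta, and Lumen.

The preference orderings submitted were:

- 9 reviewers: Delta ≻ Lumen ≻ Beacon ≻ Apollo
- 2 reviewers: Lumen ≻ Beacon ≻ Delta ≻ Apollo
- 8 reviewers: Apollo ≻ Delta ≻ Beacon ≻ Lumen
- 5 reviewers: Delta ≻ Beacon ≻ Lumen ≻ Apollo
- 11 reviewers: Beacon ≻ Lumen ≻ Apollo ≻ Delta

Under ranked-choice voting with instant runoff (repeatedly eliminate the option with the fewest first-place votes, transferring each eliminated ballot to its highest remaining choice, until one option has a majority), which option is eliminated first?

Lumen

Round 1: Delta 14, Beacon 11, Apollo 8, Lumen 2. Lumen has the fewest and is eliminated.
Round 2: Delta 14, Beacon 13, Apollo 8. Apollo has the fewest and is eliminated.
Round 3: Delta 22, Beacon 13. Delta has a majority.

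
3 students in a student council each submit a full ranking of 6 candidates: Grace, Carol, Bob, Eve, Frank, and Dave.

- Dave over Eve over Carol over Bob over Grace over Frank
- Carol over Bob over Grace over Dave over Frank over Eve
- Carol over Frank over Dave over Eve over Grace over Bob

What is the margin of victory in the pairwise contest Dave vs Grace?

Ballots ranking Dave above Grace: 2.
Ballots ranking Grace above Dave: 1.
Dave wins 2–1, a margin of 1.

1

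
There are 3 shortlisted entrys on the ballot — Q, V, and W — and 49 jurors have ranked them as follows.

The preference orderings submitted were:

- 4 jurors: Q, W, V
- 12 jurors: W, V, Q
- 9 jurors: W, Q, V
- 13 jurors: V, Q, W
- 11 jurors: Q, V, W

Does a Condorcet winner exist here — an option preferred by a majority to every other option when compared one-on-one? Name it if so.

No Condorcet winner

Head-to-head results (49 voters total):
Q vs V: V wins 25–24.
Q vs W: Q wins 28–21.
V vs W: W wins 25–24.
No candidate beats all others: Q beats W beats V beats Q, a majority cycle.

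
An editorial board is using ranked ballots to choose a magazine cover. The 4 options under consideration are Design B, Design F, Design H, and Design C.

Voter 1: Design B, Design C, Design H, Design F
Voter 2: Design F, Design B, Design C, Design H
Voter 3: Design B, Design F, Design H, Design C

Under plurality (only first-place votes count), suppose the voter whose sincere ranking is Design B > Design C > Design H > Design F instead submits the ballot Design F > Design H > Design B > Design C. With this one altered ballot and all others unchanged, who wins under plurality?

Design F

First-place totals with the altered ballot: Design B 1, Design F 2, Design H 0, Design C 0.
The switch changes the winner from Design B to Design F.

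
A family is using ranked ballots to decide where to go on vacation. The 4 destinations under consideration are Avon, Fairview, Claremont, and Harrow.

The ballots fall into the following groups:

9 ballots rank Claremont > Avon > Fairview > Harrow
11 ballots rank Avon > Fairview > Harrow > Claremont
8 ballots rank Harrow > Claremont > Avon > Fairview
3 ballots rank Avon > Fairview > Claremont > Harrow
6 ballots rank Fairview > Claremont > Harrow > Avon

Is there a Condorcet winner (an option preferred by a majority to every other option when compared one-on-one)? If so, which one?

Head-to-head results (37 voters total):
Avon vs Fairview: Avon wins 31–6.
Avon vs Claremont: Claremont wins 23–14.
Avon vs Harrow: Avon wins 23–14.
Fairview vs Claremont: Fairview wins 20–17.
Fairview vs Harrow: Fairview wins 29–8.
Claremont vs Harrow: Harrow wins 19–18.
No candidate beats all others: Avon beats Fairview beats Claremont beats Avon, a majority cycle.

None — there is no Condorcet winner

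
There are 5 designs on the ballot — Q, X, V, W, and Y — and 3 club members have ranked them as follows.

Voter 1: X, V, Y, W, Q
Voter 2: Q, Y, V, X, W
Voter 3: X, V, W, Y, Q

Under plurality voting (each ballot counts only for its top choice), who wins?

First-place vote totals:
  Q: 1
  X: 2
  V: 0
  W: 0
  Y: 0
X has the most first-place votes.

X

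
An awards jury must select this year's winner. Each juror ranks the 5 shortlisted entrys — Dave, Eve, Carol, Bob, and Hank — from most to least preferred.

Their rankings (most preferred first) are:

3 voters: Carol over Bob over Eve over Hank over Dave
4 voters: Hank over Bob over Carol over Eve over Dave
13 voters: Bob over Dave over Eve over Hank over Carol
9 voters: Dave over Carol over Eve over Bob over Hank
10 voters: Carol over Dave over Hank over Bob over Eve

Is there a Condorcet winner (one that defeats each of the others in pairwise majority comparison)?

No

Head-to-head results (39 voters total):
Dave vs Eve: Dave wins 32–7.
Dave vs Carol: Dave wins 22–17.
Dave vs Bob: Bob wins 20–19.
Dave vs Hank: Dave wins 32–7.
Eve vs Carol: Carol wins 26–13.
Eve vs Bob: Bob wins 30–9.
Eve vs Hank: Eve wins 25–14.
Carol vs Bob: Carol wins 22–17.
Carol vs Hank: Carol wins 22–17.
Bob vs Hank: Bob wins 25–14.
No candidate beats all others: Dave beats Carol beats Bob beats Dave, a majority cycle.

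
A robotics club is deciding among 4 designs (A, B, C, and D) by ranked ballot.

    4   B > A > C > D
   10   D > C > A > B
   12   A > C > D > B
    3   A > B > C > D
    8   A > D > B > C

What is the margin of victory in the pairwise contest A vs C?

17

Ballots ranking A above C: 4+12+3+8 = 27.
Ballots ranking C above A: 10.
A wins 27–10, a margin of 17.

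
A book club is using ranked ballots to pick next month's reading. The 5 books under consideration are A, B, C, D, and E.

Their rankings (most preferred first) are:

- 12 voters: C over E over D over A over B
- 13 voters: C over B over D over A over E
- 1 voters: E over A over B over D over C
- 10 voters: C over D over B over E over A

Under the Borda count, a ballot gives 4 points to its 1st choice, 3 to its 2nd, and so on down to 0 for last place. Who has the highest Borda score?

Borda scores:
  A: 12·1 + 13·1 + 3 + 10·0 = 28
  B: 12·0 + 13·3 + 2 + 10·2 = 61
  C: 12·4 + 13·4 + 0 + 10·4 = 140
  D: 12·2 + 13·2 + 1 + 10·3 = 81
  E: 12·3 + 13·0 + 4 + 10·1 = 50
C has the highest total.

C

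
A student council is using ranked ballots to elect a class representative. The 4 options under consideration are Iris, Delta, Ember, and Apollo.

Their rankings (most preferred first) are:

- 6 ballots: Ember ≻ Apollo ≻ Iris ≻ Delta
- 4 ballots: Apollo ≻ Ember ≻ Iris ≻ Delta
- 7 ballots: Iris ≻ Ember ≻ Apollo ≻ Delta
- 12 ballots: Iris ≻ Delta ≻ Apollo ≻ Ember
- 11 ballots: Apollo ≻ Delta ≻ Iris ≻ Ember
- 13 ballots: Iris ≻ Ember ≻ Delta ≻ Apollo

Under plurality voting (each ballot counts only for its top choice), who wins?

Iris

First-place vote totals:
  Iris: 32
  Delta: 0
  Ember: 6
  Apollo: 15
Iris has the most first-place votes.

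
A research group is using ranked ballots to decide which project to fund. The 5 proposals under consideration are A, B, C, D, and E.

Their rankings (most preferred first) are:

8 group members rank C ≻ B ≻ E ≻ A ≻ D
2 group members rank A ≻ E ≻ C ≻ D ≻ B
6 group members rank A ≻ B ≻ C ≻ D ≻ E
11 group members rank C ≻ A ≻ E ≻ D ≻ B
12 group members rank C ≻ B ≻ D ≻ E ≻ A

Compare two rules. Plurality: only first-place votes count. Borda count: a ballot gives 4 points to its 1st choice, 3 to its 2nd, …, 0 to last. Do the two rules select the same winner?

Yes

Plurality first-place counts: A 8, B 0, C 31, D 0, E 0 → C.
Borda totals: A 73, B 78, C 140, D 43, E 56 → C.
The two rules agree on C.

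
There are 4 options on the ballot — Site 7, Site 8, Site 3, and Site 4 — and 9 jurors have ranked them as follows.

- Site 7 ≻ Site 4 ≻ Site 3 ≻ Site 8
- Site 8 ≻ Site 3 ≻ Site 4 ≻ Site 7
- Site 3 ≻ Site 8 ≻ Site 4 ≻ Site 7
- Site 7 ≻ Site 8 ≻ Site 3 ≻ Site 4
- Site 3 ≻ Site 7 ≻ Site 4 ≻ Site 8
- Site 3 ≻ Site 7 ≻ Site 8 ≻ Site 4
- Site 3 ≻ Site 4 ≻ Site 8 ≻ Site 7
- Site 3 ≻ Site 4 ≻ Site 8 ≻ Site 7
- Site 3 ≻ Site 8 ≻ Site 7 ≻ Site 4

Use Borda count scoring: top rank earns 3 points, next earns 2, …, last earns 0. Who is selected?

Site 3

Borda scores:
  Site 7: 3 + 0 + 0 + 3 + 2 + 2 + 0 + 0 + 1 = 11
  Site 8: 0 + 3 + 2 + 2 + 0 + 1 + 1 + 1 + 2 = 12
  Site 3: 1 + 2 + 3 + 1 + 3 + 3 + 3 + 3 + 3 = 22
  Site 4: 2 + 1 + 1 + 0 + 1 + 0 + 2 + 2 + 0 = 9
Site 3 has the highest total.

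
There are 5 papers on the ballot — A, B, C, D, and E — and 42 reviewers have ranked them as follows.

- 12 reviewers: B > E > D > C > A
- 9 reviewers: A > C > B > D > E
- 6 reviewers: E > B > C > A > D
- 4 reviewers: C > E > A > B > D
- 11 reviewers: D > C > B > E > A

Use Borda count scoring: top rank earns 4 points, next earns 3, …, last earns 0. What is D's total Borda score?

Borda scores:
  A: 12·0 + 9·4 + 6·1 + 4·2 + 11·0 = 50
  B: 12·4 + 9·2 + 6·3 + 4·1 + 11·2 = 110
  C: 12·1 + 9·3 + 6·2 + 4·4 + 11·3 = 100
  D: 12·2 + 9·1 + 6·0 + 4·0 + 11·4 = 77
  E: 12·3 + 9·0 + 6·4 + 4·3 + 11·1 = 83

77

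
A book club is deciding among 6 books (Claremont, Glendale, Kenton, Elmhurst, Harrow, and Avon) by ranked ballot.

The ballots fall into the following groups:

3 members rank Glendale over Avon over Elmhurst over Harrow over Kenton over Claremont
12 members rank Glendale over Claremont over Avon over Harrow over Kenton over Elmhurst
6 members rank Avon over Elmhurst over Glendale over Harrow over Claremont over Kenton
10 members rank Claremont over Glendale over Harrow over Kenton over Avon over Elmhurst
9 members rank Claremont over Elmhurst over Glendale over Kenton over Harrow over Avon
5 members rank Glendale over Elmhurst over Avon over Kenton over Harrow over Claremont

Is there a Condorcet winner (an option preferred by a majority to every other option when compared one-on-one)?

Head-to-head results (45 voters total):
Claremont vs Glendale: Glendale wins 26–19.
Claremont vs Kenton: Claremont wins 37–8.
Claremont vs Elmhurst: Claremont wins 31–14.
Claremont vs Harrow: Claremont wins 31–14.
Claremont vs Avon: Claremont wins 31–14.
Glendale vs Kenton: Glendale wins 45–0.
Glendale vs Elmhurst: Glendale wins 30–15.
Glendale vs Harrow: Glendale wins 45–0.
Glendale vs Avon: Glendale wins 39–6.
Kenton vs Elmhurst: Elmhurst wins 23–22.
Kenton vs Harrow: Harrow wins 31–14.
Kenton vs Avon: Avon wins 26–19.
Elmhurst vs Harrow: Elmhurst wins 23–22.
Elmhurst vs Avon: Avon wins 31–14.
Harrow vs Avon: Avon wins 26–19.
Glendale beats each rival — Claremont (26–19), Kenton (45–0), Elmhurst (30–15), Harrow (45–0), Avon (39–6) — so Glendale is the Condorcet winner.

Yes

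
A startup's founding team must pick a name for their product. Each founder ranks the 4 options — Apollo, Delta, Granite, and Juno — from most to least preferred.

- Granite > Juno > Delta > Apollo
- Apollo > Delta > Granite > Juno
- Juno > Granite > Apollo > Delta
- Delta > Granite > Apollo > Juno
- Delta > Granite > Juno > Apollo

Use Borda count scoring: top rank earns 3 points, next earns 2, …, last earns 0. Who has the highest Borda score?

Granite

Borda scores:
  Apollo: 0 + 3 + 1 + 1 + 0 = 5
  Delta: 1 + 2 + 0 + 3 + 3 = 9
  Granite: 3 + 1 + 2 + 2 + 2 = 10
  Juno: 2 + 0 + 3 + 0 + 1 = 6
Granite has the highest total.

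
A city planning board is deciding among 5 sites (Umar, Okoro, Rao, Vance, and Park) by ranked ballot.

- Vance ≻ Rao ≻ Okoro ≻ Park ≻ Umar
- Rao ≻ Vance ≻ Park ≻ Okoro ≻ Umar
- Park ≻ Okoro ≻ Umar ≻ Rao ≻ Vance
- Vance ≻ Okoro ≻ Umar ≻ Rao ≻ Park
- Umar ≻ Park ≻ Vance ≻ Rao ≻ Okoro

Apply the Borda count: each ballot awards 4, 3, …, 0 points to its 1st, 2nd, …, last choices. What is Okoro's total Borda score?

9

Borda scores:
  Umar: 0 + 0 + 2 + 2 + 4 = 8
  Okoro: 2 + 1 + 3 + 3 + 0 = 9
  Rao: 3 + 4 + 1 + 1 + 1 = 10
  Vance: 4 + 3 + 0 + 4 + 2 = 13
  Park: 1 + 2 + 4 + 0 + 3 = 10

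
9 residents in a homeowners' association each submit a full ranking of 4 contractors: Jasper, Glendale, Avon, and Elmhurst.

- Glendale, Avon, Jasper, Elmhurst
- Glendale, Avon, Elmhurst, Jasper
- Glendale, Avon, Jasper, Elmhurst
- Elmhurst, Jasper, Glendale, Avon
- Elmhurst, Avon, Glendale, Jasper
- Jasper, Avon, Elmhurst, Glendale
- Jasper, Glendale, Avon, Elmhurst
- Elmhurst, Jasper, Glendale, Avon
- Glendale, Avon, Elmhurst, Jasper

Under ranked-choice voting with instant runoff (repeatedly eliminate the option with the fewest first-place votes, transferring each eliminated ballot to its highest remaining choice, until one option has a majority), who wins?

Round 1: Glendale 4, Elmhurst 3, Jasper 2, Avon 0. Avon has the fewest and is eliminated.
Round 2: Glendale 4, Elmhurst 3, Jasper 2. Jasper has the fewest and is eliminated.
Round 3: Glendale 5, Elmhurst 4. Glendale has a majority.

Glendale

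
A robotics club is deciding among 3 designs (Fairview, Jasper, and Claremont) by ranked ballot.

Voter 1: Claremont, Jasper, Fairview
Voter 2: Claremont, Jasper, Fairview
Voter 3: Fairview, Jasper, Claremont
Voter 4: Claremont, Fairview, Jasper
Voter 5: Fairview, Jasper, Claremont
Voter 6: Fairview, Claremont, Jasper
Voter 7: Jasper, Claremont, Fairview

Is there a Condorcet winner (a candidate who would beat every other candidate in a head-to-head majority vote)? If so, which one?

Head-to-head results (7 voters total):
Fairview vs Jasper: Fairview wins 4–3.
Fairview vs Claremont: Claremont wins 4–3.
Jasper vs Claremont: Claremont wins 4–3.
Claremont beats each rival — Fairview (4–3), Jasper (4–3) — so Claremont is the Condorcet winner.

Claremont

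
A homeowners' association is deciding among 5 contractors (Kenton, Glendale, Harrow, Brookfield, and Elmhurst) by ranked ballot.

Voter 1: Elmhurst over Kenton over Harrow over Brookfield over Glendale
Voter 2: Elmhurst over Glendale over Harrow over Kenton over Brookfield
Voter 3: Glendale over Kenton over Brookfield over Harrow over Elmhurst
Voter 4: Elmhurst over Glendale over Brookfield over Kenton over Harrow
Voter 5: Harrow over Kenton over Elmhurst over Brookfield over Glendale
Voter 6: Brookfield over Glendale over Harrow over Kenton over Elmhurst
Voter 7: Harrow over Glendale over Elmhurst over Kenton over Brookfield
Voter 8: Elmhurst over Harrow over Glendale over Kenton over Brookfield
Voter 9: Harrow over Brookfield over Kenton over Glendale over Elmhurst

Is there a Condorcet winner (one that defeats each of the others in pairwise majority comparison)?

Yes

Head-to-head results (9 voters total):
Kenton vs Glendale: Glendale wins 6–3.
Kenton vs Harrow: Harrow wins 6–3.
Kenton vs Brookfield: Kenton wins 6–3.
Kenton vs Elmhurst: Elmhurst wins 5–4.
Glendale vs Harrow: Harrow wins 5–4.
Glendale vs Brookfield: Glendale wins 5–4.
Glendale vs Elmhurst: Elmhurst wins 5–4.
Harrow vs Brookfield: Harrow wins 6–3.
Harrow vs Elmhurst: Harrow wins 5–4.
Brookfield vs Elmhurst: Elmhurst wins 6–3.
Harrow beats each rival — Kenton (6–3), Glendale (5–4), Brookfield (6–3), Elmhurst (5–4) — so Harrow is the Condorcet winner.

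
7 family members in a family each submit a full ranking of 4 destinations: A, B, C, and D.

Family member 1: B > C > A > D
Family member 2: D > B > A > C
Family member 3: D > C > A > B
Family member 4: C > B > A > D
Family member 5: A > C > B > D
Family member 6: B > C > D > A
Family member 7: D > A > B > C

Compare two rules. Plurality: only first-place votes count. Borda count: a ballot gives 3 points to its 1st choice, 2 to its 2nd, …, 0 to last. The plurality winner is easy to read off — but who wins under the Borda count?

Plurality first-place counts: A 1, B 2, C 1, D 3 → D.
Borda totals: A 9, B 12, C 11, D 10 → B.

B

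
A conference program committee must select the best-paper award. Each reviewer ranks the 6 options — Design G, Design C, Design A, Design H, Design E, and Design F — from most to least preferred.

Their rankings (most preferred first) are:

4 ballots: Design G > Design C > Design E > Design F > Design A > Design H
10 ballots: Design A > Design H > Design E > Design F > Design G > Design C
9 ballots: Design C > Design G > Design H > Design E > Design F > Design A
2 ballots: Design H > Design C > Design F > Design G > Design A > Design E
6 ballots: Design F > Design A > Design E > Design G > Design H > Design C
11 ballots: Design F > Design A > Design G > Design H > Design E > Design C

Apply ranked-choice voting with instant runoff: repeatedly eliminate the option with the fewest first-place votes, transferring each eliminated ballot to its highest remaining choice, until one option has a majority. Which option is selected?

Round 1: Design F 17, Design A 10, Design C 9, Design G 4, Design H 2, Design E 0. Design E has the fewest and is eliminated.
Round 2: Design F 17, Design A 10, Design C 9, Design G 4, Design H 2. Design H has the fewest and is eliminated.
Round 3: Design F 17, Design C 11, Design A 10, Design G 4. Design G has the fewest and is eliminated.
Round 4: Design F 17, Design C 15, Design A 10. Design A has the fewest and is eliminated.
Round 5: Design F 27, Design C 15. Design F has a majority.

Design F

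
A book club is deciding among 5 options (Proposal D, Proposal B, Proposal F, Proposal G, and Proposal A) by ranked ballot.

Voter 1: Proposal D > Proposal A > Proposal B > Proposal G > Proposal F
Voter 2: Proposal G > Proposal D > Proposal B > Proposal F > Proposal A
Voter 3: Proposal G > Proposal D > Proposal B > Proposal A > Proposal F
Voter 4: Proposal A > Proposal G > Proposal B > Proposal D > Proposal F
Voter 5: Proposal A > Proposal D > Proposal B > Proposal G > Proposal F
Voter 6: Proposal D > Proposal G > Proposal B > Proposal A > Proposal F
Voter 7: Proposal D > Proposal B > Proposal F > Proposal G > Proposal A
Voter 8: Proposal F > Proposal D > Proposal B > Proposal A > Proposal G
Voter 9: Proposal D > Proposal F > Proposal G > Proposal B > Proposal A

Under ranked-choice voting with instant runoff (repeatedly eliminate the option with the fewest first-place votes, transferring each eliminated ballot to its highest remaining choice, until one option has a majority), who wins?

Round 1: Proposal D 4, Proposal G 2, Proposal A 2, Proposal F 1, Proposal B 0. Proposal B has the fewest and is eliminated.
Round 2: Proposal D 4, Proposal G 2, Proposal A 2, Proposal F 1. Proposal F has the fewest and is eliminated.
Round 3: Proposal D 5, Proposal G 2, Proposal A 2. Proposal D has a majority.

Proposal D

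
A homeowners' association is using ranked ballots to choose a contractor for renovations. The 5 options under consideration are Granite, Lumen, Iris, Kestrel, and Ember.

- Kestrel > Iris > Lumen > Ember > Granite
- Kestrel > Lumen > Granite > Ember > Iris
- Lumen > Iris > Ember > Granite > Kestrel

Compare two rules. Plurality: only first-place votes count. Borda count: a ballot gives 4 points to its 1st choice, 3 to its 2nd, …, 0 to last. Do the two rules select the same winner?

No

Plurality first-place counts: Granite 0, Lumen 1, Iris 0, Kestrel 2, Ember 0 → Kestrel.
Borda totals: Granite 3, Lumen 9, Iris 6, Kestrel 8, Ember 4 → Lumen.
The two rules disagree: plurality picks Kestrel, Borda picks Lumen.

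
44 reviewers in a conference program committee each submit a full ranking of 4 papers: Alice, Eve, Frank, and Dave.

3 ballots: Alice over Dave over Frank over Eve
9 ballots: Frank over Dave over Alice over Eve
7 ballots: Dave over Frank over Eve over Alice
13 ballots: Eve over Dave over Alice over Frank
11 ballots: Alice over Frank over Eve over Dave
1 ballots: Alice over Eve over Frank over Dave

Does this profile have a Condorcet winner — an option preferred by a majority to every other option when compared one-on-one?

No

Head-to-head results (44 voters total):
Alice vs Eve: Alice wins 24–20.
Alice vs Frank: Alice wins 28–16.
Alice vs Dave: Dave wins 29–15.
Eve vs Frank: Frank wins 30–14.
Eve vs Dave: Eve wins 25–19.
Frank vs Dave: Dave wins 23–21.
No candidate beats all others: Alice beats Eve beats Dave beats Alice, a majority cycle.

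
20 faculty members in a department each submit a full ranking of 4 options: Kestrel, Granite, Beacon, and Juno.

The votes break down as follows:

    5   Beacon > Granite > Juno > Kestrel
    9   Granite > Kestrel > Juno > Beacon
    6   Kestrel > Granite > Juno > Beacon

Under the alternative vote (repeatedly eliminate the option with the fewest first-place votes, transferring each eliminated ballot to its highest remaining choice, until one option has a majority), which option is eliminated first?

Round 1: Granite 9, Kestrel 6, Beacon 5, Juno 0. Juno has the fewest and is eliminated.
Round 2: Granite 9, Kestrel 6, Beacon 5. Beacon has the fewest and is eliminated.
Round 3: Granite 14, Kestrel 6. Granite has a majority.

Juno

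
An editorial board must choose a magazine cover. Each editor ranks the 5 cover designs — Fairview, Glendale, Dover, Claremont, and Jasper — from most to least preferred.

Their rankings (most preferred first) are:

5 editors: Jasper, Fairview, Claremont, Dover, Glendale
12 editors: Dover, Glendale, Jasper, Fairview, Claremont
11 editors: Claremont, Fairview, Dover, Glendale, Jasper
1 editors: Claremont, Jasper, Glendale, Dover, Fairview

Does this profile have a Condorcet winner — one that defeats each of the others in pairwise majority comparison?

No

Head-to-head results (29 voters total):
Fairview vs Glendale: Fairview wins 16–13.
Fairview vs Dover: Fairview wins 16–13.
Fairview vs Claremont: Fairview wins 17–12.
Fairview vs Jasper: Jasper wins 18–11.
Glendale vs Dover: Dover wins 28–1.
Glendale vs Claremont: Claremont wins 17–12.
Glendale vs Jasper: Glendale wins 23–6.
Dover vs Claremont: Claremont wins 17–12.
Dover vs Jasper: Dover wins 23–6.
Claremont vs Jasper: Jasper wins 17–12.
No candidate beats all others: Fairview beats Glendale beats Jasper beats Fairview, a majority cycle.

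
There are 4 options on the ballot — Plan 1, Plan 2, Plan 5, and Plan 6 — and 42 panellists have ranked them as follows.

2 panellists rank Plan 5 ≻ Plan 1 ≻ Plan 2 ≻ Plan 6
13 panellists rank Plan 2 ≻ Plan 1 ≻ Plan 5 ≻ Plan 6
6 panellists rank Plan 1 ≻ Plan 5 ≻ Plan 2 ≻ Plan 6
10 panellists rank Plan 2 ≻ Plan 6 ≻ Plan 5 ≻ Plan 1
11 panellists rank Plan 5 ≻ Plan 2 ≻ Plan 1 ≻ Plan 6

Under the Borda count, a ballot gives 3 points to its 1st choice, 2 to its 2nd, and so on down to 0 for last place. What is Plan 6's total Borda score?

Borda scores:
  Plan 1: 2·2 + 13·2 + 6·3 + 10·0 + 11·1 = 59
  Plan 2: 2·1 + 13·3 + 6·1 + 10·3 + 11·2 = 99
  Plan 5: 2·3 + 13·1 + 6·2 + 10·1 + 11·3 = 74
  Plan 6: 2·0 + 13·0 + 6·0 + 10·2 + 11·0 = 20

20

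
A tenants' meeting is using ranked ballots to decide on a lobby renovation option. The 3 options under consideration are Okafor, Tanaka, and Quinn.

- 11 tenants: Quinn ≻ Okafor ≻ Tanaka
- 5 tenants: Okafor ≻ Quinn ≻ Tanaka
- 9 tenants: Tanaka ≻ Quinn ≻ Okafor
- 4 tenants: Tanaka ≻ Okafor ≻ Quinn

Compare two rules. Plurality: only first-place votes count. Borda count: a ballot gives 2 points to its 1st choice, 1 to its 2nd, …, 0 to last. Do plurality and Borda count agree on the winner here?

No

Plurality first-place counts: Okafor 5, Tanaka 13, Quinn 11 → Tanaka.
Borda totals: Okafor 25, Tanaka 26, Quinn 36 → Quinn.
The two rules disagree: plurality picks Tanaka, Borda picks Quinn.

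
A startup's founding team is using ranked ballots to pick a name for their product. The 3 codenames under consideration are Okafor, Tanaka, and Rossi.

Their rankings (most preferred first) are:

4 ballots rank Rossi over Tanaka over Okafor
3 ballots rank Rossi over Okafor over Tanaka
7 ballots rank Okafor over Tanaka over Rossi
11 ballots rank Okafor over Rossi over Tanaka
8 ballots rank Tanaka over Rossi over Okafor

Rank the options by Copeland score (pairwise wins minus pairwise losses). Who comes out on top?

Pairwise results:
  Okafor vs Tanaka: Okafor wins 21–12.
  Okafor vs Rossi: Okafor wins 18–15.
  Tanaka vs Rossi: Rossi wins 18–15.
Copeland scores (wins − losses):
  Okafor: 2 − 0 = 2
  Tanaka: 0 − 2 = -2
  Rossi: 1 − 1 = 0
Okafor has the best Copeland score.

Okafor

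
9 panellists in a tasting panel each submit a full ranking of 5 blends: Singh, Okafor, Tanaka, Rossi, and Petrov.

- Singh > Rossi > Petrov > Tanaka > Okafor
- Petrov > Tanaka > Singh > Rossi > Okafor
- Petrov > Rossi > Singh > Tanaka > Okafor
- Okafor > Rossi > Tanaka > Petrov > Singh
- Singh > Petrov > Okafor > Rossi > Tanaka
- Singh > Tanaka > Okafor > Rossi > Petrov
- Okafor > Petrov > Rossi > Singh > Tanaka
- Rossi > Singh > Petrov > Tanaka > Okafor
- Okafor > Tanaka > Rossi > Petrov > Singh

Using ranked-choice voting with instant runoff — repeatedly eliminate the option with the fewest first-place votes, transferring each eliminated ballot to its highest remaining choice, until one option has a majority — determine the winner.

Round 1: Singh 3, Okafor 3, Petrov 2, Rossi 1, Tanaka 0. Tanaka has the fewest and is eliminated.
Round 2: Singh 3, Okafor 3, Petrov 2, Rossi 1. Rossi has the fewest and is eliminated.
Round 3: Singh 4, Okafor 3, Petrov 2. Petrov has the fewest and is eliminated.
Round 4: Singh 6, Okafor 3. Singh has a majority.

Singh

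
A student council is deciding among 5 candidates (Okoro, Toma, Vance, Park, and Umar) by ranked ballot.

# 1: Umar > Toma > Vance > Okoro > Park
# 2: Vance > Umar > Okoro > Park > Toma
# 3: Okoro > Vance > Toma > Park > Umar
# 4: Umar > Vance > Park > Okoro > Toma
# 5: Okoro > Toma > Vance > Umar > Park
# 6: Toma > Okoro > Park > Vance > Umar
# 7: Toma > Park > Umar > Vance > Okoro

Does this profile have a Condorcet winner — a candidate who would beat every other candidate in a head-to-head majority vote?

No

Head-to-head results (7 voters total):
Okoro vs Toma: Okoro wins 4–3.
Okoro vs Vance: Vance wins 4–3.
Okoro vs Park: Okoro wins 5–2.
Okoro vs Umar: Umar wins 4–3.
Toma vs Vance: Toma wins 4–3.
Toma vs Park: Toma wins 5–2.
Toma vs Umar: Toma wins 4–3.
Vance vs Park: Vance wins 5–2.
Vance vs Umar: Vance wins 4–3.
Park vs Umar: Umar wins 4–3.
No candidate beats all others: Okoro beats Toma beats Vance beats Okoro, a majority cycle.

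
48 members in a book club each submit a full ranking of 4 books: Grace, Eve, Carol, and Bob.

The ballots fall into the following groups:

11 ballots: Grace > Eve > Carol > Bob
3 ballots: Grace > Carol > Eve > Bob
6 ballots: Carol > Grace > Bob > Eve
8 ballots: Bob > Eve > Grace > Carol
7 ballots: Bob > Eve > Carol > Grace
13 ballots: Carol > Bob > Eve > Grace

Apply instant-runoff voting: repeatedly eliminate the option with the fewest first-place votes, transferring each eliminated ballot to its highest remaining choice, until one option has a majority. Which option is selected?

Carol

Round 1: Carol 19, Bob 15, Grace 14, Eve 0. Eve has the fewest and is eliminated.
Round 2: Carol 19, Bob 15, Grace 14. Grace has the fewest and is eliminated.
Round 3: Carol 33, Bob 15. Carol has a majority.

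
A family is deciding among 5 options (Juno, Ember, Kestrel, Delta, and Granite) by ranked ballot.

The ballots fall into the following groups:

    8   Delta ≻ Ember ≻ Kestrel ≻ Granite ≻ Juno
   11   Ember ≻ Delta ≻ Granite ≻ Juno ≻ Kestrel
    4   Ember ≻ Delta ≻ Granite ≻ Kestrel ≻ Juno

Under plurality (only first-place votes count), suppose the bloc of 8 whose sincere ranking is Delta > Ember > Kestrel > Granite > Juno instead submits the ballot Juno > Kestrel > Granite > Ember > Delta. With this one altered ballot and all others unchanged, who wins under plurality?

First-place totals with the altered ballot: Juno 8, Ember 15, Kestrel 0, Delta 0, Granite 0.
The winner is unchanged: still Ember.

Ember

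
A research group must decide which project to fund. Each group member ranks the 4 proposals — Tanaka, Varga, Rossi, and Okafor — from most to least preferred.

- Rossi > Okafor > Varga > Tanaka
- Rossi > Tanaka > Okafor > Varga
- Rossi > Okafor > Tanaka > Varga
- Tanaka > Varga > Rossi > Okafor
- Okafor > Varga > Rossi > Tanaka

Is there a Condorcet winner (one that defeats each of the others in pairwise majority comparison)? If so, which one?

Head-to-head results (5 voters total):
Tanaka vs Varga: Tanaka wins 3–2.
Tanaka vs Rossi: Rossi wins 4–1.
Tanaka vs Okafor: Okafor wins 3–2.
Varga vs Rossi: Rossi wins 3–2.
Varga vs Okafor: Okafor wins 4–1.
Rossi vs Okafor: Rossi wins 4–1.
Rossi beats each rival — Tanaka (4–1), Varga (3–2), Okafor (4–1) — so Rossi is the Condorcet winner.

Rossi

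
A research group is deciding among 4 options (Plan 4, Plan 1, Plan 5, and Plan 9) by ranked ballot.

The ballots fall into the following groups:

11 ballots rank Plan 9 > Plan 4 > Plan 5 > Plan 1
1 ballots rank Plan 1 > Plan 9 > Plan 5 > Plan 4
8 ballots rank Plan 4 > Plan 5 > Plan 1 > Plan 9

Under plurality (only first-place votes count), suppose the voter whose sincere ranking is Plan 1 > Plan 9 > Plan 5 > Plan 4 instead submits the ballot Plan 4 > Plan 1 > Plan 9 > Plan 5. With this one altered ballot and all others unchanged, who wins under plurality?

Plan 9

First-place totals with the altered ballot: Plan 4 9, Plan 1 0, Plan 5 0, Plan 9 11.
The winner is unchanged: still Plan 9.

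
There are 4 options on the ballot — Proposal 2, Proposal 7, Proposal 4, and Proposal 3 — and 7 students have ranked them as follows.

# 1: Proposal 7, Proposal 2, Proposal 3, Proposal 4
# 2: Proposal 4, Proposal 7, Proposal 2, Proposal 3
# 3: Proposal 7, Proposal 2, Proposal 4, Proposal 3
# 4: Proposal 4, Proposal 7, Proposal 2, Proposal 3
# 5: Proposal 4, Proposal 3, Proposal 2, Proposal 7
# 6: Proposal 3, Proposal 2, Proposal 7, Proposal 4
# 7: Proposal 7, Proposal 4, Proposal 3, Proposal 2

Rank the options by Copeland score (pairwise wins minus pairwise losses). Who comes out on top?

Pairwise results:
  Proposal 2 vs Proposal 7: Proposal 7 wins 5–2.
  Proposal 2 vs Proposal 4: Proposal 4 wins 4–3.
  Proposal 2 vs Proposal 3: Proposal 2 wins 4–3.
  Proposal 7 vs Proposal 4: Proposal 7 wins 4–3.
  Proposal 7 vs Proposal 3: Proposal 7 wins 5–2.
  Proposal 4 vs Proposal 3: Proposal 4 wins 5–2.
Copeland scores (wins − losses):
  Proposal 2: 1 − 2 = -1
  Proposal 7: 3 − 0 = 3
  Proposal 4: 2 − 1 = 1
  Proposal 3: 0 − 3 = -3
Proposal 7 has the best Copeland score.

Proposal 7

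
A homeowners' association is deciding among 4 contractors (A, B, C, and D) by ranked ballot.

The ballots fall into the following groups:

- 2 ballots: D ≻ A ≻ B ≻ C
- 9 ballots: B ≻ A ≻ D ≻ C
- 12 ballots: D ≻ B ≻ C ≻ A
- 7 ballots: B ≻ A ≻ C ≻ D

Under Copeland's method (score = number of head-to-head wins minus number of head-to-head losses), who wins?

Pairwise results:
  A vs B: B wins 28–2.
  A vs C: A wins 18–12.
  A vs D: A wins 16–14.
  B vs C: B wins 30–0.
  B vs D: B wins 16–14.
  C vs D: D wins 23–7.
Copeland scores (wins − losses):
  A: 2 − 1 = 1
  B: 3 − 0 = 3
  C: 0 − 3 = -3
  D: 1 − 2 = -1
B has the best Copeland score.

B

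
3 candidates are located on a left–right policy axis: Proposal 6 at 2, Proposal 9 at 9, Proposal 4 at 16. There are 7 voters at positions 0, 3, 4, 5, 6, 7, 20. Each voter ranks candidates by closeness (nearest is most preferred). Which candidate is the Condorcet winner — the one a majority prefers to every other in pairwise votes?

With single-peaked preferences on a line, the Condorcet winner is the candidate closest to the median voter.
The median voter (position 5) is closest to Proposal 6 at 2.
Check: Proposal 6 vs Proposal 4 — voters closer to Proposal 6: 6 of 7.

Proposal 6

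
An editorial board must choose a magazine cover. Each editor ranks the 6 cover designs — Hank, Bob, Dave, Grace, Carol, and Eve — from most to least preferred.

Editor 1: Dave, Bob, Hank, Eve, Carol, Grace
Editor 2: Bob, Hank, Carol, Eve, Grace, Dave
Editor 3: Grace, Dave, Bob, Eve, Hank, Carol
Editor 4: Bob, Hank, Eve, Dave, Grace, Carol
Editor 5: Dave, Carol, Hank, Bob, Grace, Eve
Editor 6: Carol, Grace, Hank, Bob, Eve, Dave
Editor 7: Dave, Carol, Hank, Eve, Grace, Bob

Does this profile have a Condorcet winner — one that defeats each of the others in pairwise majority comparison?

Yes

Head-to-head results (7 voters total):
Hank vs Bob: Bob wins 4–3.
Hank vs Dave: Dave wins 4–3.
Hank vs Grace: Hank wins 5–2.
Hank vs Carol: Hank wins 4–3.
Hank vs Eve: Hank wins 6–1.
Bob vs Dave: Dave wins 4–3.
Bob vs Grace: Bob wins 4–3.
Bob vs Carol: Bob wins 4–3.
Bob vs Eve: Bob wins 6–1.
Dave vs Grace: Dave wins 4–3.
Dave vs Carol: Dave wins 5–2.
Dave vs Eve: Dave wins 4–3.
Grace vs Carol: Carol wins 5–2.
Grace vs Eve: Eve wins 4–3.
Carol vs Eve: Carol wins 4–3.
Dave beats each rival — Hank (4–3), Bob (4–3), Grace (4–3), Carol (5–2), Eve (4–3) — so Dave is the Condorcet winner.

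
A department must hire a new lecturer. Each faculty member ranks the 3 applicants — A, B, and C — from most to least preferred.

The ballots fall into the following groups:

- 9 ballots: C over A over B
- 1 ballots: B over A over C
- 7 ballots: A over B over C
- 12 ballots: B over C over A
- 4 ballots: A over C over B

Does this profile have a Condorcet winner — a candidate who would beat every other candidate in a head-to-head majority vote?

No

Head-to-head results (33 voters total):
A vs B: A wins 20–13.
A vs C: C wins 21–12.
B vs C: B wins 20–13.
No candidate beats all others: A beats B beats C beats A, a majority cycle.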